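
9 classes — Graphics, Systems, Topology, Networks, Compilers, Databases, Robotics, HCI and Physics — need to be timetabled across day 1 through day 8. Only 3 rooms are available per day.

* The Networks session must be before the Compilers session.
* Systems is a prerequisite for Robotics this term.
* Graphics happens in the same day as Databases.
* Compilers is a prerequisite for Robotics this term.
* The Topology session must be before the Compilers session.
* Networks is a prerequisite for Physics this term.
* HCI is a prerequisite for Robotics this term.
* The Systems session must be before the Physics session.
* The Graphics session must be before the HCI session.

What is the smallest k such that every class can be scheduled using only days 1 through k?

4

The precedence chain requires at least 3 distinct days.
With at most 3 per day and 9 classes, at least 3 days are needed.
Could 3 days be enough, i.e. nothing placed later than day 3? No: Compilers must come after Topology (at day 1 or later) → {day 2, day 3}; Topology must come before Compilers (at day 3 or earlier) → {day 1, day 2}; HCI must come after Graphics (at day 1 or later) → {day 2, day 3}; Graphics must come before HCI (at day 3 or earlier) → {day 1, day 2}; Robotics must come after HCI (at day 2 or later) → {day 3}; HCI must come before Robotics (at day 3 or earlier) → {day 2}; Networks must come before Compilers (at day 3 or earlier) → {day 1, day 2}; Compilers must come before Robotics (at day 3 or earlier) → {day 2}; Databases must be in the same day as Graphics (in {day 1, day 2}) → {day 1, day 2}; Topology must come before Compilers (at day 2 or earlier) → {day 1}; Graphics must come before HCI (at day 2 or earlier) → {day 1}; Networks must come before Compilers (at day 2 or earlier) → {day 1}; Databases must be in the same day as Graphics (in {day 1}) → {day 1}; that puts Graphics, Topology, Networks and Databases all in day 1 — more than 3 per day.
So 3 days is not enough.
4 works (last occupied day: day 4): for example Graphics=day 2; Physics=day 3; HCI=day 3; Networks=day 1; Systems=day 1; Robotics=day 4; Compilers=day 2; Databases=day 2; Topology=day 1.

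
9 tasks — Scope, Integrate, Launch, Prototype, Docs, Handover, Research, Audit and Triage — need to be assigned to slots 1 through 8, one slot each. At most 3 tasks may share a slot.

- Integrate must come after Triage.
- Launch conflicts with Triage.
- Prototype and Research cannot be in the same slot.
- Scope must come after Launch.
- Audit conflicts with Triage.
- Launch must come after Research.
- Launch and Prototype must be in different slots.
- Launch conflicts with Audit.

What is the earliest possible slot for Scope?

Precedence pushes Scope to at least 3.
Scope at 3 is achievable: Audit=3, Launch=2, Prototype=3, Scope=3, Triage=1, Handover=2, Integrate=2, Docs=1, Research=1.

3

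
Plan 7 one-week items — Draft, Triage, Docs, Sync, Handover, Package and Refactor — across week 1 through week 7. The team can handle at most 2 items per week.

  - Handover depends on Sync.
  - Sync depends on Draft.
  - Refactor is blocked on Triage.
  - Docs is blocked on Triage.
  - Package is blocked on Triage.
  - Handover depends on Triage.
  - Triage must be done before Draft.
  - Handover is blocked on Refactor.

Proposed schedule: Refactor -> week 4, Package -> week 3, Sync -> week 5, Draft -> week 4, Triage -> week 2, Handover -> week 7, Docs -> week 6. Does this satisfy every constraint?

Triage must be done before Draft — holds.
Handover depends on Sync — holds.
Handover is blocked on Refactor — holds.
The team can handle at most 2 items per week — holds.
Handover depends on Triage — holds.
Docs is blocked on Triage — holds.
Sync depends on Draft — holds.
Refactor is blocked on Triage — holds.
Package is blocked on Triage — holds.

Valid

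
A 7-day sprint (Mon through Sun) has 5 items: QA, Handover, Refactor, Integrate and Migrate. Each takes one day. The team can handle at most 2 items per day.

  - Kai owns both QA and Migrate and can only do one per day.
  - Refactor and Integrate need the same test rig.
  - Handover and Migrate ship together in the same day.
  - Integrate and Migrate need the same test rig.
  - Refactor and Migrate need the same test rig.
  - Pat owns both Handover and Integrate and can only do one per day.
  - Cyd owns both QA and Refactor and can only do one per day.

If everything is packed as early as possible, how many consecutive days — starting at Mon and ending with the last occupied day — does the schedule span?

With at most 2 per day and 5 work items, at least 3 days are needed.
3 works (last occupied day: Wed): for example QA in Mon; Refactor in Wed; Integrate in Mon; Handover in Tue; Migrate in Tue.

3 days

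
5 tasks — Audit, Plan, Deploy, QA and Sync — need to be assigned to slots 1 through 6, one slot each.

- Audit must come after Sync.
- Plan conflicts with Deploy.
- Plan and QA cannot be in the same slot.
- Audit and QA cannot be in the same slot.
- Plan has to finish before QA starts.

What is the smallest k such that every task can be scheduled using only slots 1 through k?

The precedence chain requires at least 2 distinct slots.
Could 2 slots be enough, i.e. nothing placed later than 2? No: QA must come after Plan (at 1 or later) → {2}; Audit must come after Sync (at 1 or later) → {2}; QA can't share with Audit (2) → nothing is left.
So 2 slots is not enough.
3 works (last occupied slot: 3): for example Audit -> 2, Deploy -> 2, Sync -> 1, Plan -> 1, QA -> 3.

3 slots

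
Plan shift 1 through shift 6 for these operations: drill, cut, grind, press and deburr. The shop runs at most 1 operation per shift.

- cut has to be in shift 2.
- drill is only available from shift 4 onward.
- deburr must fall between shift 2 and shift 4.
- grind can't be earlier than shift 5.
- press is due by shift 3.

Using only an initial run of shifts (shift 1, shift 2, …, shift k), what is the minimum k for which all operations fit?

5 shifts

With at most 1 per shift and 5 operations, at least 5 shifts are needed.
grind can't be placed before shift 5, so the schedule must run through at least shift 5.
5 works (last occupied shift: shift 5): for example cut -> shift 2; press -> shift 1; grind -> shift 5; drill -> shift 4; deburr -> shift 3.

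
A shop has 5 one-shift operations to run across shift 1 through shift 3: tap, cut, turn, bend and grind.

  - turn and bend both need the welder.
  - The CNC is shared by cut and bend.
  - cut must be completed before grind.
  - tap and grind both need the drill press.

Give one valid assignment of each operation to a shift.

tap=shift 1, cut=shift 1, turn=shift 1, bend=shift 2, grind=shift 2

Checking: cut(shift 1) before grind(shift 2); cut(shift 1) != bend(shift 2); turn(shift 1) != bend(shift 2); tap(shift 1) != grind(shift 2).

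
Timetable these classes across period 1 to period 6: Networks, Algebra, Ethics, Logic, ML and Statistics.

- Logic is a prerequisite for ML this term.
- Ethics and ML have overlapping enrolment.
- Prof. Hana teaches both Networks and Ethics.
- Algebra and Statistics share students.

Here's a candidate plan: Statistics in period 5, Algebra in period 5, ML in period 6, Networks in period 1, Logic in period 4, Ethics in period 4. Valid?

Ethics and ML have overlapping enrolment — holds.
Prof. Hana teaches both Networks and Ethics — holds.
Algebra and Statistics share students — violated.
Logic is a prerequisite for ML this term — holds.

Invalid. Algebra and Statistics share students.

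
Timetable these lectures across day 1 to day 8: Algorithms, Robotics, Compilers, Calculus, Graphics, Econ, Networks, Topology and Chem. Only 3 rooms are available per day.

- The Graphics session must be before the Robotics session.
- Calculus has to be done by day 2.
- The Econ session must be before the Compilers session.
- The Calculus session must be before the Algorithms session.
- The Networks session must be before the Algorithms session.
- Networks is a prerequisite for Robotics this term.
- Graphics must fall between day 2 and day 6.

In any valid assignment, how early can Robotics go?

day 3

Precedence pushes Robotics to at least day 3.
Robotics at day 3 is achievable: Networks -> day 1; Calculus -> day 1; Graphics -> day 2; Algorithms -> day 2; Compilers -> day 2; Robotics -> day 3; Topology -> day 3; Chem -> day 3; Econ -> day 1.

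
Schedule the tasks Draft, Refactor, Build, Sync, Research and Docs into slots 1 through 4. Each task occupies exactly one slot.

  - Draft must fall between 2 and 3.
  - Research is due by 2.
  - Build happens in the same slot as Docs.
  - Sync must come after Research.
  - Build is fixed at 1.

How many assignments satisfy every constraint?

40

Splitting on Draft: it can be 2 (20), 3 (20). Listing each branch's schedules as (Refactor, Build, Sync, Research, Docs):
Draft=2: (1,1,2,1,1) (1,1,3,1,1) (1,1,3,2,1) (1,1,4,1,1) (1,1,4,2,1) (2,1,2,1,1) (2,1,3,1,1) (2,1,3,2,1) (2,1,4,1,1) (2,1,4,2,1) (3,1,2,1,1) (3,1,3,1,1) (3,1,3,2,1) (3,1,4,1,1) (3,1,4,2,1) (4,1,2,1,1) (4,1,3,1,1) (4,1,3,2,1) (4,1,4,1,1) (4,1,4,2,1) — 20.
Draft=3: (1,1,2,1,1) (1,1,3,1,1) (1,1,3,2,1) (1,1,4,1,1) (1,1,4,2,1) (2,1,2,1,1) (2,1,3,1,1) (2,1,3,2,1) (2,1,4,1,1) (2,1,4,2,1) (3,1,2,1,1) (3,1,3,1,1) (3,1,3,2,1) (3,1,4,1,1) (3,1,4,2,1) (4,1,2,1,1) (4,1,3,1,1) (4,1,3,2,1) (4,1,4,1,1) (4,1,4,2,1) — 20.
Summing: 20 + 20 = 40.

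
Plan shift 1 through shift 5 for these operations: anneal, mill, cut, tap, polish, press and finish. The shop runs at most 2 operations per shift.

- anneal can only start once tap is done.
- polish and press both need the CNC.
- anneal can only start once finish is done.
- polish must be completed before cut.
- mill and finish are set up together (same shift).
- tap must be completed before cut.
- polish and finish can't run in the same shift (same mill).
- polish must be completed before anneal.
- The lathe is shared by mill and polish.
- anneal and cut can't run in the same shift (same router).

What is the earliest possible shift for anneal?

Precedence pushes anneal to at least shift 2.
anneal at shift 3 is achievable: polish in shift 1, press in shift 3, anneal in shift 3, tap in shift 1, cut in shift 4, finish in shift 2, mill in shift 2.
Nothing earlier works — the conflict and capacity constraints rule out every shift before shift 3.

shift 3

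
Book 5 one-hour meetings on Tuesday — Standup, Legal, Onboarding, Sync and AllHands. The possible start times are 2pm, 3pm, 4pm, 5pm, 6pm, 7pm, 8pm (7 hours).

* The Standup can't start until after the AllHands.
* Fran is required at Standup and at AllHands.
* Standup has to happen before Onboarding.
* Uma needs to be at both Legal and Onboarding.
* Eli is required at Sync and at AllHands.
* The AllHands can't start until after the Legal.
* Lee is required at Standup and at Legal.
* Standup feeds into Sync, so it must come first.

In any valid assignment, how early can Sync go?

5pm

Precedence pushes Sync to at least 5pm.
Sync at 5pm is achievable: Onboarding in 5pm; Standup in 4pm; AllHands in 3pm; Sync in 5pm; Legal in 2pm.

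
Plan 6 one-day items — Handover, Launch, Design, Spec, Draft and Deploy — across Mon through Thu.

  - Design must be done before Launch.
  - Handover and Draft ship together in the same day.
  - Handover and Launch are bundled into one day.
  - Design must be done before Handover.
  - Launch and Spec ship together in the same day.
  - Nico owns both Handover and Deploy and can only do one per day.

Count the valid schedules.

18

Splitting on Handover: it can be Tue (3), Wed (6), Thu (9). Listing each branch's schedules as (Launch, Design, Spec, Draft, Deploy):
Handover=Tue: (Tue,Mon,Tue,Tue,Mon) (Tue,Mon,Tue,Tue,Wed) (Tue,Mon,Tue,Tue,Thu) — 3.
Handover=Wed: (Wed,Mon,Wed,Wed,Mon) (Wed,Mon,Wed,Wed,Tue) (Wed,Mon,Wed,Wed,Thu) (Wed,Tue,Wed,Wed,Mon) (Wed,Tue,Wed,Wed,Tue) (Wed,Tue,Wed,Wed,Thu) — 6.
Handover=Thu: (Thu,Mon,Thu,Thu,Mon) (Thu,Mon,Thu,Thu,Tue) (Thu,Mon,Thu,Thu,Wed) (Thu,Tue,Thu,Thu,Mon) (Thu,Tue,Thu,Thu,Tue) (Thu,Tue,Thu,Thu,Wed) (Thu,Wed,Thu,Thu,Mon) (Thu,Wed,Thu,Thu,Tue) (Thu,Wed,Thu,Thu,Wed) — 9.
Summing: 3 + 6 + 9 = 18.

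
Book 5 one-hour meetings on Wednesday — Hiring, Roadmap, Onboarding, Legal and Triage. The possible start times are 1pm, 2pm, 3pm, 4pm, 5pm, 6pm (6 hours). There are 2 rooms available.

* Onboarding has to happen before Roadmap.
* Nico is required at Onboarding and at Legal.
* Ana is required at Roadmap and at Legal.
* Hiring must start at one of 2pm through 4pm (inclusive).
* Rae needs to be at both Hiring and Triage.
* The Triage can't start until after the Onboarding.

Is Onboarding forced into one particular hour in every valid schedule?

No

Onboarding can be 1pm (e.g. Hiring in 2pm, Legal in 3pm, Onboarding in 1pm, Triage in 3pm, Roadmap in 2pm) or 2pm (e.g. Roadmap in 3pm, Triage in 3pm, Onboarding in 2pm, Legal in 1pm, Hiring in 2pm).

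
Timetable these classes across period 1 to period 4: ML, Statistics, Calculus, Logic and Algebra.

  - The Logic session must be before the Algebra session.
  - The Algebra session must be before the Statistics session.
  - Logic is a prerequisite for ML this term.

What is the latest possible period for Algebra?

Precedence pushes Algebra to at least period 2; downstream work caps Algebra at period 3.
Algebra at period 3 is achievable: ML -> period 2, Logic -> period 1, Algebra -> period 3, Statistics -> period 4, Calculus -> period 1.

period 3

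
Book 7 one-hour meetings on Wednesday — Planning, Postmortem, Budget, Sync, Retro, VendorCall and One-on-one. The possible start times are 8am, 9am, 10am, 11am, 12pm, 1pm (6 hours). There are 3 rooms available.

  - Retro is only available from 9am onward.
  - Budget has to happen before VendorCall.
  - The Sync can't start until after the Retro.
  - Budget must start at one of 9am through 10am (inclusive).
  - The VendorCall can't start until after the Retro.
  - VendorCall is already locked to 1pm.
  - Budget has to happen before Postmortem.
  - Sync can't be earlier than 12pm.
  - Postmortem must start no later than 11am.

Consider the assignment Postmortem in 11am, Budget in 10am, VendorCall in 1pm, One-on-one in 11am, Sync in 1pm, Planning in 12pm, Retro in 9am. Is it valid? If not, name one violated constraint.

Valid

Sync can't be earlier than 12pm — holds.
The VendorCall can't start until after the Retro — holds.
Postmortem must start no later than 11am — holds.
Budget has to happen before Postmortem — holds.
Retro is only available from 9am onward — holds.
Budget has to happen before VendorCall — holds.
The Sync can't start until after the Retro — holds.
There are 3 rooms available — holds.
Budget must start at one of 9am through 10am (inclusive) — holds.
VendorCall is already locked to 1pm — holds.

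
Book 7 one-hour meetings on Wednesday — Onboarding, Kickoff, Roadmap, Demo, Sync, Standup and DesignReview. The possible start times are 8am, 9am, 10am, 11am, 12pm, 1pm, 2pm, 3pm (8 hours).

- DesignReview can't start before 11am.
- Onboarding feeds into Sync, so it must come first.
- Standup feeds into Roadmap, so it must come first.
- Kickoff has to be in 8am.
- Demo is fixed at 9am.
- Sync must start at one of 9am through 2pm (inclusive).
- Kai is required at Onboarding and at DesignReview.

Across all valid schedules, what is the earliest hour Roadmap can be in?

Precedence pushes Roadmap to at least 9am.
Roadmap at 9am is achievable: DesignReview -> 11am; Demo -> 9am; Roadmap -> 9am; Standup -> 8am; Sync -> 9am; Kickoff -> 8am; Onboarding -> 8am.

9am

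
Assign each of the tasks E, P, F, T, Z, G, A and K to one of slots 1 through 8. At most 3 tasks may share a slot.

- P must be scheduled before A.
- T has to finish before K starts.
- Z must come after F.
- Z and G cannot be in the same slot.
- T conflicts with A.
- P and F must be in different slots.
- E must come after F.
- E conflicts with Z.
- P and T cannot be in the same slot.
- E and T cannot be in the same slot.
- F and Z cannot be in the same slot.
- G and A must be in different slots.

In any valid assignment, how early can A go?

Precedence pushes A to at least 2.
A at 2 is achievable: K in 5, Z in 4, E in 3, F in 2, P in 1, T in 4, A in 2, G in 1.

2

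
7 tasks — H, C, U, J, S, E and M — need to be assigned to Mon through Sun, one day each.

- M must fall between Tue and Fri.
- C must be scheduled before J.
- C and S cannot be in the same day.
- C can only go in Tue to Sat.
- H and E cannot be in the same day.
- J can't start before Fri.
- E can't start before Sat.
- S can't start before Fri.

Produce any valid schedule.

M in Tue, H in Mon, S in Fri, E in Sat, J in Fri, C in Tue, U in Mon

Checking: C(Tue) before J(Fri); C(Tue) != S(Fri); H(Mon) != E(Sat); M=Tue in [Tue,Fri]; E=Sat in [Sat,Sun]; S=Fri in [Fri,Sun]; J=Fri in [Fri,Sun]; C=Tue in [Tue,Sat].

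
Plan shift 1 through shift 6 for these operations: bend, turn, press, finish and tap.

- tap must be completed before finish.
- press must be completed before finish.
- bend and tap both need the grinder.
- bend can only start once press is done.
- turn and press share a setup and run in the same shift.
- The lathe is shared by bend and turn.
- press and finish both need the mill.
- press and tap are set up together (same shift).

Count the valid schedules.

55

Splitting on bend: it can be shift 2 (5), shift 3 (9), shift 4 (12), shift 5 (14), shift 6 (15). Listing each branch's schedules as (turn, press, finish, tap) by shift number:
bend=shift 2: (1,1,2,1) (1,1,3,1) (1,1,4,1) (1,1,5,1) (1,1,6,1) — 5.
bend=shift 3: (1,1,2,1) (1,1,3,1) (1,1,4,1) (1,1,5,1) (1,1,6,1) (2,2,3,2) (2,2,4,2) (2,2,5,2) (2,2,6,2) — 9.
bend=shift 4: (1,1,2,1) (1,1,3,1) (1,1,4,1) (1,1,5,1) (1,1,6,1) (2,2,3,2) (2,2,4,2) (2,2,5,2) (2,2,6,2) (3,3,4,3) (3,3,5,3) (3,3,6,3) — 12.
bend=shift 5: (1,1,2,1) (1,1,3,1) (1,1,4,1) (1,1,5,1) (1,1,6,1) (2,2,3,2) (2,2,4,2) (2,2,5,2) (2,2,6,2) (3,3,4,3) (3,3,5,3) (3,3,6,3) (4,4,5,4) (4,4,6,4) — 14.
bend=shift 6: (1,1,2,1) (1,1,3,1) (1,1,4,1) (1,1,5,1) (1,1,6,1) (2,2,3,2) (2,2,4,2) (2,2,5,2) (2,2,6,2) (3,3,4,3) (3,3,5,3) (3,3,6,3) (4,4,5,4) (4,4,6,4) (5,5,6,5) — 15.
Summing: 5 + 9 + 12 + 14 + 15 = 55.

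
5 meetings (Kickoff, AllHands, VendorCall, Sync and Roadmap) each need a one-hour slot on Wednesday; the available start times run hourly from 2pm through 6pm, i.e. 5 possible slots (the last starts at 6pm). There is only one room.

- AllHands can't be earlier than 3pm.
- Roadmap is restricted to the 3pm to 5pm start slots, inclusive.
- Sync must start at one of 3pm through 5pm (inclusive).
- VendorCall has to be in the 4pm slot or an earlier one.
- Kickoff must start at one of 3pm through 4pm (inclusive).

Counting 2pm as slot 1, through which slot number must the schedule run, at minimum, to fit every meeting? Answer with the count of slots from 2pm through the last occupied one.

5 slots

With at most 1 per slot and 5 meetings, at least 5 slots are needed.
Kickoff can't be placed before 3pm — that is slot 2 counting from 2pm — so the schedule must run through at least 2 slots.
5 works (last occupied slot: 6pm): for example Roadmap in 5pm, VendorCall in 2pm, Kickoff in 3pm, AllHands in 6pm, Sync in 4pm.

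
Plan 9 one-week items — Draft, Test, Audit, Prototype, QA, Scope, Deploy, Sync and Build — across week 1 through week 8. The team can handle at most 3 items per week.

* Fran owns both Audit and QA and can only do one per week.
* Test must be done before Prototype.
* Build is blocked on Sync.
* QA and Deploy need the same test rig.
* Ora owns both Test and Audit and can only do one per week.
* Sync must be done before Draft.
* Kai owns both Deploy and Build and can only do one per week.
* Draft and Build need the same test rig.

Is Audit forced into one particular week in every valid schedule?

Audit can be week 1 (e.g. Audit in week 1, Prototype in week 3, Build in week 3, Scope in week 1, QA in week 2, Test in week 2, Draft in week 2, Sync in week 1, Deploy in week 4) or week 2 (e.g. Audit -> week 2, Build -> week 3, Scope -> week 3, Deploy -> week 4, Test -> week 1, QA -> week 1, Draft -> week 2, Prototype -> week 2, Sync -> week 1).

No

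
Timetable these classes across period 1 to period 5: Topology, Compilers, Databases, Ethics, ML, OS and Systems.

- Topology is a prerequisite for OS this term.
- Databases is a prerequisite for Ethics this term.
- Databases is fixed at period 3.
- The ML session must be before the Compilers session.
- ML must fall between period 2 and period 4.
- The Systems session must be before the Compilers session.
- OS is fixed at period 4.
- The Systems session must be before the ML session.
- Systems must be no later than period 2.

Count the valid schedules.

54

Splitting on Topology: it can be period 1 (18), period 2 (18), period 3 (18). Listing each branch's schedules as (Compilers, Databases, Ethics, ML, OS, Systems) by period number:
Topology=period 1: (3,3,4,2,4,1) (3,3,5,2,4,1) (4,3,4,2,4,1) (4,3,4,3,4,1) (4,3,4,3,4,2) (4,3,5,2,4,1) (4,3,5,3,4,1) (4,3,5,3,4,2) (5,3,4,2,4,1) (5,3,4,3,4,1) (5,3,4,3,4,2) (5,3,4,4,4,1) (5,3,4,4,4,2) (5,3,5,2,4,1) (5,3,5,3,4,1) (5,3,5,3,4,2) (5,3,5,4,4,1) (5,3,5,4,4,2) — 18.
Topology=period 2: (3,3,4,2,4,1) (3,3,5,2,4,1) (4,3,4,2,4,1) (4,3,4,3,4,1) (4,3,4,3,4,2) (4,3,5,2,4,1) (4,3,5,3,4,1) (4,3,5,3,4,2) (5,3,4,2,4,1) (5,3,4,3,4,1) (5,3,4,3,4,2) (5,3,4,4,4,1) (5,3,4,4,4,2) (5,3,5,2,4,1) (5,3,5,3,4,1) (5,3,5,3,4,2) (5,3,5,4,4,1) (5,3,5,4,4,2) — 18.
Topology=period 3: (3,3,4,2,4,1) (3,3,5,2,4,1) (4,3,4,2,4,1) (4,3,4,3,4,1) (4,3,4,3,4,2) (4,3,5,2,4,1) (4,3,5,3,4,1) (4,3,5,3,4,2) (5,3,4,2,4,1) (5,3,4,3,4,1) (5,3,4,3,4,2) (5,3,4,4,4,1) (5,3,4,4,4,2) (5,3,5,2,4,1) (5,3,5,3,4,1) (5,3,5,3,4,2) (5,3,5,4,4,1) (5,3,5,4,4,2) — 18.
Summing: 18 + 18 + 18 = 54.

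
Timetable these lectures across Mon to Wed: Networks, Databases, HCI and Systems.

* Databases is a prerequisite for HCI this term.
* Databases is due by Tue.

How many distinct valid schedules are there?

Splitting on Networks: it can be Mon (9), Tue (9), Wed (9). Listing each branch's schedules as (Databases, HCI, Systems):
Networks=Mon: (Mon,Tue,Mon) (Mon,Tue,Tue) (Mon,Tue,Wed) (Mon,Wed,Mon) (Mon,Wed,Tue) (Mon,Wed,Wed) (Tue,Wed,Mon) (Tue,Wed,Tue) (Tue,Wed,Wed) — 9.
Networks=Tue: (Mon,Tue,Mon) (Mon,Tue,Tue) (Mon,Tue,Wed) (Mon,Wed,Mon) (Mon,Wed,Tue) (Mon,Wed,Wed) (Tue,Wed,Mon) (Tue,Wed,Tue) (Tue,Wed,Wed) — 9.
Networks=Wed: (Mon,Tue,Mon) (Mon,Tue,Tue) (Mon,Tue,Wed) (Mon,Wed,Mon) (Mon,Wed,Tue) (Mon,Wed,Wed) (Tue,Wed,Mon) (Tue,Wed,Tue) (Tue,Wed,Wed) — 9.
Summing: 9 + 9 + 9 = 27.

27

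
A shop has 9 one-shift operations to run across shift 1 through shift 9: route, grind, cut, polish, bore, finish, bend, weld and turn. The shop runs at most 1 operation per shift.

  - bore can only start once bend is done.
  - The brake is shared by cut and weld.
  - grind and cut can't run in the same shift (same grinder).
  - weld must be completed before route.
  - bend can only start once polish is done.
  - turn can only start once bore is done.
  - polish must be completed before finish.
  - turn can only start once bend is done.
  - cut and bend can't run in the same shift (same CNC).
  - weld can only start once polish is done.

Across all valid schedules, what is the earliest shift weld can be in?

shift 2

Precedence pushes weld to at least shift 2; downstream work caps weld at shift 8.
weld at shift 2 is achievable: polish=shift 1; bore=shift 4; weld=shift 2; cut=shift 9; grind=shift 8; bend=shift 3; turn=shift 5; finish=shift 7; route=shift 6.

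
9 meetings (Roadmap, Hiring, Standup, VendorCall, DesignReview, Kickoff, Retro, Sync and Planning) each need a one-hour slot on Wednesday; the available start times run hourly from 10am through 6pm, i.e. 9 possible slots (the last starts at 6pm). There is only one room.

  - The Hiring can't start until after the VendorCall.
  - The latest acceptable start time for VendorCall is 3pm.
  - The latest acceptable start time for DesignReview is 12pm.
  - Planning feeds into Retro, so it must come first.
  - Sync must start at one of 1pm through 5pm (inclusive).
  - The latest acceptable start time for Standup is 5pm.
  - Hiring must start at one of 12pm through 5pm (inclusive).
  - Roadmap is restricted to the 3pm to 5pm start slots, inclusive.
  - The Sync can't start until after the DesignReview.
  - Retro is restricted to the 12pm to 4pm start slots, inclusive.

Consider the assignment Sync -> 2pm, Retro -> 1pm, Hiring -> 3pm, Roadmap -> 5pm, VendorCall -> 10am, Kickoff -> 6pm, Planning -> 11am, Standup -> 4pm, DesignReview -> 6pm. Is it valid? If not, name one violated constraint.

No — it violates: The latest acceptable start time for DesignReview is 12pm

Sync must start at one of 1pm through 5pm (inclusive) — holds.
The Hiring can't start until after the VendorCall — holds.
The latest acceptable start time for VendorCall is 3pm — holds.
Roadmap is restricted to the 3pm to 5pm start slots, inclusive — holds.
Retro is restricted to the 12pm to 4pm start slots, inclusive — holds.
The latest acceptable start time for Standup is 5pm — holds.
There is only one room — violated.
The latest acceptable start time for DesignReview is 12pm — violated.
Hiring must start at one of 12pm through 5pm (inclusive) — holds.
Planning feeds into Retro, so it must come first — holds.
The Sync can't start until after the DesignReview — violated.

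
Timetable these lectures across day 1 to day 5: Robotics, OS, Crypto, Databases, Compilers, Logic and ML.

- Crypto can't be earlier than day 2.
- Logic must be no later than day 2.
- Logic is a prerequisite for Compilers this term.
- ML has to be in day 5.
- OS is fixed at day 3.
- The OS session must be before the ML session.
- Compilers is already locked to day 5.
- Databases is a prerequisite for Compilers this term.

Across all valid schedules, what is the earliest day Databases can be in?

Downstream work caps Databases at day 4.
Databases at day 1 is achievable: Logic in day 1, Robotics in day 1, Crypto in day 2, Compilers in day 5, OS in day 3, Databases in day 1, ML in day 5.

day 1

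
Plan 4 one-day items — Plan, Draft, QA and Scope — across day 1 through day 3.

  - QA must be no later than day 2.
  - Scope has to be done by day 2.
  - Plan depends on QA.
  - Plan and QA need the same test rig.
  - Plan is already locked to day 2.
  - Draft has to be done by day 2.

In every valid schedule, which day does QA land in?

QA's window is day 1–day 2.
Plan is fixed at day 2, and QA can't share a day with Plan.
So QA must be day 1.

day 1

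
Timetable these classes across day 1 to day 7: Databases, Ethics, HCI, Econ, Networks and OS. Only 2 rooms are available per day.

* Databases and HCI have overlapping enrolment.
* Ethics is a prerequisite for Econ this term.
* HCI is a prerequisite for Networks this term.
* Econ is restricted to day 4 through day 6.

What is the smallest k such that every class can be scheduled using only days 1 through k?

4 days

The precedence chain requires at least 2 distinct days.
With at most 2 per day and 6 classes, at least 3 days are needed.
Econ can't be placed before day 4, so the schedule must run through at least day 4.
4 works (last occupied day: day 4): for example HCI in day 1; Ethics in day 1; Databases in day 2; Econ in day 4; OS in day 3; Networks in day 2.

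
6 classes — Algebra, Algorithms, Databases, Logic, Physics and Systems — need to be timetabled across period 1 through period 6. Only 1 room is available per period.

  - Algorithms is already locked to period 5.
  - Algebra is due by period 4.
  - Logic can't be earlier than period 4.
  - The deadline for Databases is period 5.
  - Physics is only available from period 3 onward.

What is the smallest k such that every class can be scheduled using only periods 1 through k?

6 periods

With at most 1 per period and 6 classes, at least 6 periods are needed.
Algorithms can't be placed before period 5, so the schedule must run through at least period 5.
6 works (last occupied period: period 6): for example Logic -> period 4, Algebra -> period 1, Databases -> period 2, Algorithms -> period 5, Physics -> period 3, Systems -> period 6.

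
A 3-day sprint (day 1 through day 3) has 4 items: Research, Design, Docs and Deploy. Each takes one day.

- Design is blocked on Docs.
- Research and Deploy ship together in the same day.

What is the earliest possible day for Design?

day 2

Precedence pushes Design to at least day 2.
Design at day 2 is achievable: Design=day 2; Deploy=day 1; Research=day 1; Docs=day 1.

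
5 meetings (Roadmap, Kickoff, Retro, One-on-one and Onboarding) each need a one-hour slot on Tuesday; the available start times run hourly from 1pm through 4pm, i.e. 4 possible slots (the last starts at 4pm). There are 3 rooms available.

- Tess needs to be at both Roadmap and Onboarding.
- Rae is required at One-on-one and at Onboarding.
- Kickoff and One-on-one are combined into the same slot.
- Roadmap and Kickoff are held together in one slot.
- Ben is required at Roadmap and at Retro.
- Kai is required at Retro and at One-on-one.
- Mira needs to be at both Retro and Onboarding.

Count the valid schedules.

Splitting on Roadmap: it can be 1pm (6), 2pm (6), 3pm (6), 4pm (6). Listing each branch's schedules as (Kickoff, Retro, One-on-one, Onboarding):
Roadmap=1pm: (1pm,2pm,1pm,3pm) (1pm,2pm,1pm,4pm) (1pm,3pm,1pm,2pm) (1pm,3pm,1pm,4pm) (1pm,4pm,1pm,2pm) (1pm,4pm,1pm,3pm) — 6.
Roadmap=2pm: (2pm,1pm,2pm,3pm) (2pm,1pm,2pm,4pm) (2pm,3pm,2pm,1pm) (2pm,3pm,2pm,4pm) (2pm,4pm,2pm,1pm) (2pm,4pm,2pm,3pm) — 6.
Roadmap=3pm: (3pm,1pm,3pm,2pm) (3pm,1pm,3pm,4pm) (3pm,2pm,3pm,1pm) (3pm,2pm,3pm,4pm) (3pm,4pm,3pm,1pm) (3pm,4pm,3pm,2pm) — 6.
Roadmap=4pm: (4pm,1pm,4pm,2pm) (4pm,1pm,4pm,3pm) (4pm,2pm,4pm,1pm) (4pm,2pm,4pm,3pm) (4pm,3pm,4pm,1pm) (4pm,3pm,4pm,2pm) — 6.
Summing: 6 + 6 + 6 + 6 = 24.

24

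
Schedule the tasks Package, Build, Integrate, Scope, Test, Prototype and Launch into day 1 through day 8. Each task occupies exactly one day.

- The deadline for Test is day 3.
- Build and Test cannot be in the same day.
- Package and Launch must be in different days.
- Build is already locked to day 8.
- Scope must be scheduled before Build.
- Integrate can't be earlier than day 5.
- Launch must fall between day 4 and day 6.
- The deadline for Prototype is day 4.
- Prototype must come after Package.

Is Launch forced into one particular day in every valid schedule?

Launch can be day 4 (e.g. Prototype -> day 2, Launch -> day 4, Integrate -> day 5, Package -> day 1, Scope -> day 1, Build -> day 8, Test -> day 1) or day 5 (e.g. Scope -> day 1, Build -> day 8, Prototype -> day 2, Integrate -> day 5, Package -> day 1, Test -> day 1, Launch -> day 5).

No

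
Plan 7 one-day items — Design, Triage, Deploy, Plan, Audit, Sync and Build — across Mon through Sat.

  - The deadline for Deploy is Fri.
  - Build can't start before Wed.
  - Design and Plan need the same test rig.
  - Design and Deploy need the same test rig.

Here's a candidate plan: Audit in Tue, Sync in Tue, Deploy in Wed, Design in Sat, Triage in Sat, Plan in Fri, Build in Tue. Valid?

No. Build can't start before Wed is not satisfied.

The deadline for Deploy is Fri — holds.
Design and Plan need the same test rig — holds.
Build can't start before Wed — violated.
Design and Deploy need the same test rig — holds.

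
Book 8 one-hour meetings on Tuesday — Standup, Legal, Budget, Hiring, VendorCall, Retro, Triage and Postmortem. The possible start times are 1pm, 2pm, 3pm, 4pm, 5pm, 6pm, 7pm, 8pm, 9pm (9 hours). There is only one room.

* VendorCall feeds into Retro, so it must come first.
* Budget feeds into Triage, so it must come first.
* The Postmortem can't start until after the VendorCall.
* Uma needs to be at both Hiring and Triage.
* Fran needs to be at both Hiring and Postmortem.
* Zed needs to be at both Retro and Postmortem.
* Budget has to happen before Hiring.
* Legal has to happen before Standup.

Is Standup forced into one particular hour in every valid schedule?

Standup can be 2pm (e.g. Hiring=5pm; Legal=1pm; Standup=2pm; Triage=7pm; VendorCall=4pm; Retro=6pm; Budget=3pm; Postmortem=8pm) or 3pm (e.g. Budget in 1pm; Standup in 3pm; Postmortem in 8pm; VendorCall in 4pm; Retro in 6pm; Legal in 2pm; Triage in 7pm; Hiring in 5pm).

No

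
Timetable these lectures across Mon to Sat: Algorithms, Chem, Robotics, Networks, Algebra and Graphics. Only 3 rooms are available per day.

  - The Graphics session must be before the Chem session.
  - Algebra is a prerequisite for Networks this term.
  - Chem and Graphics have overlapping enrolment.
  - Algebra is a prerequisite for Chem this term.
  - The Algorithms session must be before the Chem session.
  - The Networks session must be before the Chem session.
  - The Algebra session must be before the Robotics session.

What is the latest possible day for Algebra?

Thu

Downstream work caps Algebra at Thu.
Algebra at Thu is achievable: Algorithms -> Mon; Robotics -> Fri; Algebra -> Thu; Networks -> Fri; Graphics -> Mon; Chem -> Sat.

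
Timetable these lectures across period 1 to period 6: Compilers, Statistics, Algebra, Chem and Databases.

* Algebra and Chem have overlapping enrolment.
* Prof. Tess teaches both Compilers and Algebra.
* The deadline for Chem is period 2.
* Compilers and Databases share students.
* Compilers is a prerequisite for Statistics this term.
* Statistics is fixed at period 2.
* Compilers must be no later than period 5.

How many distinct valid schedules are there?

Splitting on Algebra: it can be period 2 (5), period 3 (10), period 4 (10), period 5 (10), period 6 (10). Listing each branch's schedules as (Compilers, Statistics, Chem, Databases) by period number:
Algebra=period 2: (1,2,1,2) (1,2,1,3) (1,2,1,4) (1,2,1,5) (1,2,1,6) — 5.
Algebra=period 3: (1,2,1,2) (1,2,1,3) (1,2,1,4) (1,2,1,5) (1,2,1,6) (1,2,2,2) (1,2,2,3) (1,2,2,4) (1,2,2,5) (1,2,2,6) — 10.
Algebra=period 4: (1,2,1,2) (1,2,1,3) (1,2,1,4) (1,2,1,5) (1,2,1,6) (1,2,2,2) (1,2,2,3) (1,2,2,4) (1,2,2,5) (1,2,2,6) — 10.
Algebra=period 5: (1,2,1,2) (1,2,1,3) (1,2,1,4) (1,2,1,5) (1,2,1,6) (1,2,2,2) (1,2,2,3) (1,2,2,4) (1,2,2,5) (1,2,2,6) — 10.
Algebra=period 6: (1,2,1,2) (1,2,1,3) (1,2,1,4) (1,2,1,5) (1,2,1,6) (1,2,2,2) (1,2,2,3) (1,2,2,4) (1,2,2,5) (1,2,2,6) — 10.
Summing: 5 + 10 + 10 + 10 + 10 = 45.

45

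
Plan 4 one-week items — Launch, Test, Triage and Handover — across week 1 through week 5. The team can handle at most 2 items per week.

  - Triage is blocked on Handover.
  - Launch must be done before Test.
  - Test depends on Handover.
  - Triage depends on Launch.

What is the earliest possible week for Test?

week 2

Precedence pushes Test to at least week 2.
Test at week 2 is achievable: Test -> week 2, Triage -> week 2, Handover -> week 1, Launch -> week 1.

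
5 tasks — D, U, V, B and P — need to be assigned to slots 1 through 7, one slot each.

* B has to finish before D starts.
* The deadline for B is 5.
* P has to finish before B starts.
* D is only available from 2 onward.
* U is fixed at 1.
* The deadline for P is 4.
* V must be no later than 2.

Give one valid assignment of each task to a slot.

P -> 1, B -> 2, U -> 1, V -> 1, D -> 3

Checking: P(1) before B(2); B(2) before D(3); P=1 in [1,4]; B=2 in [1,5]; D=3 in [2,7]; V=1 in [1,2]; U=1 in [1,1].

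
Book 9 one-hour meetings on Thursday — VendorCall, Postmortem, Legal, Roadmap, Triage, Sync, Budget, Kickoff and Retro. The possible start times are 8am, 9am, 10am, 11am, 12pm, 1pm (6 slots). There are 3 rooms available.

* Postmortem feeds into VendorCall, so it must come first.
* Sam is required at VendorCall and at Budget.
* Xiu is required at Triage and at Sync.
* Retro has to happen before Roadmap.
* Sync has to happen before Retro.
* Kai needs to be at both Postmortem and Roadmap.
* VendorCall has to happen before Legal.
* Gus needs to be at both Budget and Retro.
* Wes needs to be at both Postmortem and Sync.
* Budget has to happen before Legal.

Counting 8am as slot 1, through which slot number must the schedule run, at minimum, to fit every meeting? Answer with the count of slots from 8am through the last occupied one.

The precedence chain requires at least 3 distinct slots.
With at most 3 per slot and 9 meetings, at least 3 slots are needed.
Could 3 slots be enough, i.e. nothing placed later than 10am? No: Retro must come after Sync (at 8am or later) → {9am, 10am}; Sync must come before Retro (at 10am or earlier) → {8am, 9am}; Roadmap must come after Retro (at 9am or later) → {10am}; Retro must come before Roadmap (at 10am or earlier) → {9am}; VendorCall must come after Postmortem (at 8am or later) → {9am, 10am}; Postmortem must come before VendorCall (at 10am or earlier) → {8am, 9am}; Legal must come after Budget (at 8am or later) → {9am, 10am}; Legal must come after VendorCall (at 9am or later) → {10am}; VendorCall must come before Legal (at 10am or earlier) → {9am}; Sync must come before Retro (at 9am or earlier) → {8am}; Postmortem must come before VendorCall (at 9am or earlier) → {8am}; Sync can't share with Postmortem (8am) → nothing is left.
So 3 slots is not enough.
4 works (last occupied slot: 11am): for example Roadmap=11am; Legal=10am; VendorCall=9am; Postmortem=8am; Kickoff=9am; Sync=9am; Retro=10am; Triage=8am; Budget=8am.

4 slots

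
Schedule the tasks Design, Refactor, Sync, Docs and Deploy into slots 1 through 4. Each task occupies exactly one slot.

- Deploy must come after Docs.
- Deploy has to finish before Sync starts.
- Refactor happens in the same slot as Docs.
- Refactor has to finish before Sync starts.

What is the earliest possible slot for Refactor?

Refactor must be in the same slot as Docs, which can't be after 2, so Refactor is at most 2.
Refactor at 1 is achievable: Deploy in 2, Design in 1, Sync in 3, Docs in 1, Refactor in 1.

1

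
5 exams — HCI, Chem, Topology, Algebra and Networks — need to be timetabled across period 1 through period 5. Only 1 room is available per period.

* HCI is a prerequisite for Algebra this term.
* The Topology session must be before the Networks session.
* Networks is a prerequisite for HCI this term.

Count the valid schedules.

Splitting on HCI: it can be period 3 (2), period 4 (3). Listing each branch's schedules as (Chem, Topology, Algebra, Networks) by period number:
HCI=period 3: (4,1,5,2) (5,1,4,2) — 2.
HCI=period 4: (1,2,5,3) (2,1,5,3) (3,1,5,2) — 3.
Summing: 2 + 3 = 5.

5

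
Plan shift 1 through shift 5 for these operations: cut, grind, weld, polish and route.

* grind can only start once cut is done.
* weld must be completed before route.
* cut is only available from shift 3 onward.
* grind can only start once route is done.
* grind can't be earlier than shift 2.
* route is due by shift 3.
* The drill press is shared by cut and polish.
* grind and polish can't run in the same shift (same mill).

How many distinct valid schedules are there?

27

Splitting on cut: it can be shift 3 (18), shift 4 (9). Listing each branch's schedules as (grind, weld, polish, route) by shift number:
cut=shift 3: (4,1,1,2) (4,1,1,3) (4,1,2,2) (4,1,2,3) (4,1,5,2) (4,1,5,3) (4,2,1,3) (4,2,2,3) (4,2,5,3) (5,1,1,2) (5,1,1,3) (5,1,2,2) (5,1,2,3) (5,1,4,2) (5,1,4,3) (5,2,1,3) (5,2,2,3) (5,2,4,3) — 18.
cut=shift 4: (5,1,1,2) (5,1,1,3) (5,1,2,2) (5,1,2,3) (5,1,3,2) (5,1,3,3) (5,2,1,3) (5,2,2,3) (5,2,3,3) — 9.
Summing: 18 + 9 = 27.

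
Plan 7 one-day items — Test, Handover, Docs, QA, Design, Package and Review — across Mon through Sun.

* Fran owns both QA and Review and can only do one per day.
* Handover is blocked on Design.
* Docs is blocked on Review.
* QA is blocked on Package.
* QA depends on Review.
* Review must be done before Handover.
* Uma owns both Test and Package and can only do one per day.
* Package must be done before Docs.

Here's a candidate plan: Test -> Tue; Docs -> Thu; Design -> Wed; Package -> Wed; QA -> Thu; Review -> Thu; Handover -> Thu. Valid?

Docs is blocked on Review — violated.
Fran owns both QA and Review and can only do one per day — violated.
QA depends on Review — violated.
Review must be done before Handover — violated.
Package must be done before Docs — holds.
Uma owns both Test and Package and can only do one per day — holds.
QA is blocked on Package — holds.
Handover is blocked on Design — holds.

Invalid. Fran owns both QA and Review and can only do one per day.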